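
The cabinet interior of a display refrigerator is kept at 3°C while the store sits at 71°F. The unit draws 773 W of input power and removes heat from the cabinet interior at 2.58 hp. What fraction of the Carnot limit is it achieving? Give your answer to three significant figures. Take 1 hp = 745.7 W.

0.168

Converting, Q̇_C = 2.580 hp = 1924 W, so COP_actual = Q̇_C/Ẇ = 1924/773.0 = 2.489.
In absolute terms T_C = 276.15 K and T_H = 294.82 K, so ΔT = 18.67 K.
COP_Carnot = T_C/ΔT = 276.15/18.67 = 14.79.
η_II = COP_actual/COP_Carnot = 2.489/14.79 = 0.1682.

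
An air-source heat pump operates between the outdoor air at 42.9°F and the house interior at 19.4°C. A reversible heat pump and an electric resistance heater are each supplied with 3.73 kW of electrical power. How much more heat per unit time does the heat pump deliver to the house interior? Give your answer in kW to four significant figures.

In absolute terms T_C = 279.21 K and T_H = 292.55 K, so ΔT = 13.34 K.
COP_Carnot = T_H/ΔT = 292.55/13.34 = 21.92.
The heat pump delivers Q̇_H = COP × Ẇ = 81.77 kW; the resistance heater delivers Ẇ = 3.730 kW.
Extra = (COP − 1)·Ẇ = 78.04 kW.

78.04 kW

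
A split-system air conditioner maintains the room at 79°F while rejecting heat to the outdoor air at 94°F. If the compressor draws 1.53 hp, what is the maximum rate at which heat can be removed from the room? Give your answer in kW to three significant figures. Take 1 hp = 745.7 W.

In absolute terms T_C = 299.26 K and T_H = 307.59 K, so ΔT = 8.333 K.
COP_Carnot = T_C/ΔT = 299.26/8.333 = 35.91.
Q̇_max = COP_Carnot × Ẇ = 35.91 × 1.530 hp = 54.94 hp = 40.97 kW.

41.0 kW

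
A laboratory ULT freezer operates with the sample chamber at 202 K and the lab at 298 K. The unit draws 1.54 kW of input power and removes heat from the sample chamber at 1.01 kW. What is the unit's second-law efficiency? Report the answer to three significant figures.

COP_actual = Q̇_C/Ẇ = 1.010/1.540 = 0.6558.
The reservoir spacing is ΔT = 298 − 202 = 96.00 K.
COP_Carnot = T_C/ΔT = 202.00/96.00 = 2.104.
η_II = COP_actual/COP_Carnot = 0.6558/2.104 = 0.3117.

0.312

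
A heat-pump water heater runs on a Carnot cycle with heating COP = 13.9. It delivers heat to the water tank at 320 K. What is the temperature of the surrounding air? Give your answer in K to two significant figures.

300 K

COP_HP = T_H/(T_H − T_C) gives T_H − T_C = T_H/COP.
With T_H = 320.00 K, T_C = 320.00 × (1 − 1/13.9) = 296.98 K.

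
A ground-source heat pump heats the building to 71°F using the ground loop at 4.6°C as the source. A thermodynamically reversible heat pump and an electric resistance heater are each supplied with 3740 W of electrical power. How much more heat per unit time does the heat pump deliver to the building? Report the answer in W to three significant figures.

60900 W

In absolute terms T_C = 277.75 K and T_H = 294.82 K, so ΔT = 17.07 K.
COP_Carnot = T_H/ΔT = 294.82/17.07 = 17.27.
The heat pump delivers Q̇_H = COP × Ẇ = 64610 W; the resistance heater delivers Ẇ = 3740 W.
Extra = (COP − 1)·Ẇ = 60870 W.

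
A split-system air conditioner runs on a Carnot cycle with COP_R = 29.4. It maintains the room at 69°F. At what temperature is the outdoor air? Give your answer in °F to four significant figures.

COP_R = T_C/(T_H − T_C) gives T_H − T_C = T_C/COP.
With T_C = 293.71 K, T_H = 293.71 × (1 + 1/29.4) = 303.70 K.
Converting, 303.70 K = 86.98°F.

86.98 °F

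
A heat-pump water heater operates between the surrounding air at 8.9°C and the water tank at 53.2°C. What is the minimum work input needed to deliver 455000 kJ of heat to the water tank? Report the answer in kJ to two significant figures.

62000 kJ

In absolute terms T_C = 282.05 K and T_H = 326.35 K, so ΔT = 44.30 K.
The reversible limit is COP_HP = T_H/ΔT = 7.367, so W_min = Q_H/COP = Q_H·ΔT/T_H.
W_min = 455000 × 44.30/326.35 = 61760 kJ.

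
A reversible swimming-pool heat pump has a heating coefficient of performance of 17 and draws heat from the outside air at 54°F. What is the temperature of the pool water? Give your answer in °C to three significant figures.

COP_HP = T_H/(T_H − T_C) rearranges to T_H = COP·T_C/(COP − 1).
With T_C = 285.37 K, T_H = 17 × 285.37/16.00 = 303.21 K.
Converting, 303.21 K = 30.06°C.

30.1 °C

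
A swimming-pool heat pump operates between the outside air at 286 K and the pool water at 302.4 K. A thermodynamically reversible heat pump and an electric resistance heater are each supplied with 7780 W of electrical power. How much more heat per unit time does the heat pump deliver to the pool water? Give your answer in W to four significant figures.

The reservoir spacing is ΔT = 302.4 − 286 = 16.40 K.
COP_Carnot = T_H/ΔT = 302.40/16.40 = 18.44.
The heat pump delivers Q̇_H = COP × Ẇ = 143500 W; the resistance heater delivers Ẇ = 7780 W.
Extra = (COP − 1)·Ẇ = 135700 W.

135700 W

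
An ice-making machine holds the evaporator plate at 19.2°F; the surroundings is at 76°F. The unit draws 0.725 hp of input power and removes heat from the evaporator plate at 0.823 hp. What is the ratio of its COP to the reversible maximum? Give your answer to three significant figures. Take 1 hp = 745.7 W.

0.135

COP_actual = Q̇_C/Ẇ = 0.8230/0.7250 = 1.135.
In absolute terms T_C = 266.04 K and T_H = 297.59 K, so ΔT = 31.56 K.
COP_Carnot = T_C/ΔT = 266.04/31.56 = 8.431.
η_II = COP_actual/COP_Carnot = 1.135/8.431 = 0.1346.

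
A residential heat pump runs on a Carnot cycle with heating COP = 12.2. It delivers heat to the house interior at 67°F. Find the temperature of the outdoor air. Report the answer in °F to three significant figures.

COP_HP = T_H/(T_H − T_C) gives T_H − T_C = T_H/COP.
With T_H = 292.59 K, T_C = 292.59 × (1 − 1/12.2) = 268.61 K.
Converting, 268.61 K = 23.83°F.

23.8 °F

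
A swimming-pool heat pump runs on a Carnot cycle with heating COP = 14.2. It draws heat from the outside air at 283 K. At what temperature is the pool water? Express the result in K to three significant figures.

304 K

COP_HP = T_H/(T_H − T_C) rearranges to T_H = COP·T_C/(COP − 1).
With T_C = 283.00 K, T_H = 14.2 × 283.00/13.20 = 304.44 K.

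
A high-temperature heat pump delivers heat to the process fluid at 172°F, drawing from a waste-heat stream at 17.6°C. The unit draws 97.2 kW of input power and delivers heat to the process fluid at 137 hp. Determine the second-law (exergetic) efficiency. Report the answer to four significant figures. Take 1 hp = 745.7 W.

Converting, Q̇_H = 137.0 hp = 102.2 kW, so COP_actual = Q̇_H/Ẇ = 102.2/97.20 = 1.051.
In absolute terms T_C = 290.75 K and T_H = 350.93 K, so ΔT = 60.18 K.
COP_Carnot = T_H/ΔT = 350.93/60.18 = 5.832.
η_II = COP_actual/COP_Carnot = 1.051/5.832 = 0.1802.

0.1802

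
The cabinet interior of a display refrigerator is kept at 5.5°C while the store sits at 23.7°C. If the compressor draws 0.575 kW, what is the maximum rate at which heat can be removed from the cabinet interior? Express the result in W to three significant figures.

8800 W

In absolute terms T_C = 278.65 K and T_H = 296.85 K, so ΔT = 18.20 K.
COP_Carnot = T_C/ΔT = 278.65/18.20 = 15.31.
Q̇_max = COP_Carnot × Ẇ = 15.31 × 0.5750 kW = 8.804 kW = 8804 W.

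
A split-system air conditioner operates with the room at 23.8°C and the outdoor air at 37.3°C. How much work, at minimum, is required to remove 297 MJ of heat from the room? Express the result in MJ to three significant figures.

13.5 MJ

In absolute terms T_C = 296.95 K and T_H = 310.45 K, so ΔT = 13.50 K.
The reversible limit is COP_R = T_C/ΔT = 22.00, so W_min = Q_C/COP = Q_C·ΔT/T_C.
W_min = 297.0 × 13.50/296.95 = 13.50 MJ.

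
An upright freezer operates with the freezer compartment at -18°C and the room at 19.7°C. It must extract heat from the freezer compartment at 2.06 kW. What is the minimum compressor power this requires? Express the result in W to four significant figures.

304.4 W

In absolute terms T_C = 255.15 K and T_H = 292.85 K, so ΔT = 37.70 K.
COP_Carnot = T_C/ΔT = 255.15/37.70 = 6.768.
Ẇ_min = Q̇/COP_Carnot = 2.060/6.768 = 0.3044 kW = 304.4 W.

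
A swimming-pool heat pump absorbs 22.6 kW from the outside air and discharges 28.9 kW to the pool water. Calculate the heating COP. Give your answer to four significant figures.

The first law gives Q̇_H = Q̇_C + Ẇ, so the three rates are Q̇_C = 22.60, Q̇_H = 28.90, Ẇ = 6.300 kW.
COP_HP = Q̇_H/Ẇ = 28.90/6.300 = 4.587.

4.587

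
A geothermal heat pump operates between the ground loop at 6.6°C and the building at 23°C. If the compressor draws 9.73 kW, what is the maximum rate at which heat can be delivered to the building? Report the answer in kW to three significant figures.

176 kW

In absolute terms T_C = 279.75 K and T_H = 296.15 K, so ΔT = 16.40 K.
COP_Carnot = T_H/ΔT = 296.15/16.40 = 18.06.
Q̇_max = COP_Carnot × Ẇ = 18.06 × 9.730 kW = 175.7 kW.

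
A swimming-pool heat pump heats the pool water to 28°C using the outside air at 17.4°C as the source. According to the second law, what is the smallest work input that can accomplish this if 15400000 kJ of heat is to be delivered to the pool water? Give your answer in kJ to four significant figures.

542100 kJ

In absolute terms T_C = 290.55 K and T_H = 301.15 K, so ΔT = 10.60 K.
The reversible limit is COP_HP = T_H/ΔT = 28.41, so W_min = Q_H/COP = Q_H·ΔT/T_H.
W_min = 15400000 × 10.60/301.15 = 542100 kJ.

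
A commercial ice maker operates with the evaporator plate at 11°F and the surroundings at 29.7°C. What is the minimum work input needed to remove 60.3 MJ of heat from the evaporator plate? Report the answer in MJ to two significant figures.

In absolute terms T_C = 261.48 K and T_H = 302.85 K, so ΔT = 41.37 K.
The reversible limit is COP_R = T_C/ΔT = 6.321, so W_min = Q_C/COP = Q_C·ΔT/T_C.
W_min = 60.30 × 41.37/261.48 = 9.539 MJ.

9.5 MJ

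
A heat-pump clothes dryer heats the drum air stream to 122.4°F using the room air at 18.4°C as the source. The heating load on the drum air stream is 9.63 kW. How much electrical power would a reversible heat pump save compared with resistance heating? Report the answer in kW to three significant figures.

8.68 kW

In absolute terms T_C = 291.55 K and T_H = 323.37 K, so ΔT = 31.82 K.
COP_Carnot = T_H/ΔT = 323.37/31.82 = 10.16.
Resistance heating needs Ẇ_res = Q̇_H = 9.630 kW; the reversible heat pump needs only Ẇ_hp = Q̇_H/COP = 0.9477 kW.
Saving = 9.630 − 0.9477 = 8.682 kW.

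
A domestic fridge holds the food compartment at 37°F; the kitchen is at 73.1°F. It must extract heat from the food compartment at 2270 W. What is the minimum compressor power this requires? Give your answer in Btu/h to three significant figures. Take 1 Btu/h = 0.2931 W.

In absolute terms T_C = 275.93 K and T_H = 295.98 K, so ΔT = 20.06 K.
COP_Carnot = T_C/ΔT = 275.93/20.06 = 13.76.
Ẇ_min = Q̇/COP_Carnot = 2270/13.76 = 165.0 W = 562.9 Btu/h.

563 Btu/h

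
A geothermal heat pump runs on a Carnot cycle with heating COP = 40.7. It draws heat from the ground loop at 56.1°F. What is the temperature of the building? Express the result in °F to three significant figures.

69.1 °F

COP_HP = T_H/(T_H − T_C) rearranges to T_H = COP·T_C/(COP − 1).
With T_C = 286.54 K, T_H = 40.7 × 286.54/39.70 = 293.76 K.
Converting, 293.76 K = 69.09°F.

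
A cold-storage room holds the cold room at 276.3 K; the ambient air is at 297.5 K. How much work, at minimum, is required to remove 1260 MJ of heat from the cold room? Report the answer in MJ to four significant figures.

96.68 MJ

The reservoir spacing is ΔT = 297.5 − 276.3 = 21.20 K.
The reversible limit is COP_R = T_C/ΔT = 13.03, so W_min = Q_C/COP = Q_C·ΔT/T_C.
W_min = 1260 × 21.20/276.30 = 96.68 MJ.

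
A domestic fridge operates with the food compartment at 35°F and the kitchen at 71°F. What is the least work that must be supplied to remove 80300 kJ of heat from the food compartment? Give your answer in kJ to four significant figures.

5844 kJ

In absolute terms T_C = 274.82 K and T_H = 294.82 K, so ΔT = 20.00 K.
The reversible limit is COP_R = T_C/ΔT = 13.74, so W_min = Q_C/COP = Q_C·ΔT/T_C.
W_min = 80300 × 20.00/274.82 = 5844 kJ.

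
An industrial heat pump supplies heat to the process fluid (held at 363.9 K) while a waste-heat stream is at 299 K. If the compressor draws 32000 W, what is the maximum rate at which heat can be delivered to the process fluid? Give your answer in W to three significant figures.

The reservoir spacing is ΔT = 363.9 − 299 = 64.90 K.
COP_Carnot = T_H/ΔT = 363.90/64.90 = 5.607.
Q̇_max = COP_Carnot × Ẇ = 5.607 × 32000 W = 179400 W.

179000 W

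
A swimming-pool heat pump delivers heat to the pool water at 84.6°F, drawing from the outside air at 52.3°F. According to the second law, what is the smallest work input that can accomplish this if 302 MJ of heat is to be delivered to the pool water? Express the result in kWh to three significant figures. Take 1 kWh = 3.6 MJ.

In absolute terms T_C = 284.43 K and T_H = 302.37 K, so ΔT = 17.94 K.
The reversible limit is COP_HP = T_H/ΔT = 16.85, so W_min = Q_H/COP = Q_H·ΔT/T_H.
W_min = 302.0 × 17.94/302.37 = 17.92 MJ = 4.978 kWh.

4.98 kWh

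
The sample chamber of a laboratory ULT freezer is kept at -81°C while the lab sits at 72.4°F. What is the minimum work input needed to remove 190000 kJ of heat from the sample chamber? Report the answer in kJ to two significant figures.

In absolute terms T_C = 192.15 K and T_H = 295.59 K, so ΔT = 103.4 K.
The reversible limit is COP_R = T_C/ΔT = 1.858, so W_min = Q_C/COP = Q_C·ΔT/T_C.
W_min = 190000 × 103.4/192.15 = 102300 kJ.

100000 kJ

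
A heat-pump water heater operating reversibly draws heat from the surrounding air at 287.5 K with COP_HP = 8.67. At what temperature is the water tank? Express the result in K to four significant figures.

COP_HP = T_H/(T_H − T_C) rearranges to T_H = COP·T_C/(COP − 1).
With T_C = 287.50 K, T_H = 8.67 × 287.50/7.670 = 324.98 K.

325.0 K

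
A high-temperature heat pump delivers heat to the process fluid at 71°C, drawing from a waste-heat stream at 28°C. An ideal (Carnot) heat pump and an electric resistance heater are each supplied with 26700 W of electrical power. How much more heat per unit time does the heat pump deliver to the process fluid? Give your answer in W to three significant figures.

In absolute terms T_C = 301.15 K and T_H = 344.15 K, so ΔT = 43.00 K.
COP_Carnot = T_H/ΔT = 344.15/43.00 = 8.003.
The heat pump delivers Q̇_H = COP × Ẇ = 213700 W; the resistance heater delivers Ẇ = 26700 W.
Extra = (COP − 1)·Ẇ = 187000 W.

187000 W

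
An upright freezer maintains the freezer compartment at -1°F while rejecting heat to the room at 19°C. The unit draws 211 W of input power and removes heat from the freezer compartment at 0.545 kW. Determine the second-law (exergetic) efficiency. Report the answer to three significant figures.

0.378

Converting, Q̇_C = 0.5450 kW = 545.0 W, so COP_actual = Q̇_C/Ẇ = 545.0/211.0 = 2.583.
In absolute terms T_C = 254.82 K and T_H = 292.15 K, so ΔT = 37.33 K.
COP_Carnot = T_C/ΔT = 254.82/37.33 = 6.825.
η_II = COP_actual/COP_Carnot = 2.583/6.825 = 0.3784.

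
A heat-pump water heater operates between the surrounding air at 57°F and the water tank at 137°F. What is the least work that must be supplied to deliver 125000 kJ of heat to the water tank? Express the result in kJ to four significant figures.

16760 kJ

In absolute terms T_C = 287.04 K and T_H = 331.48 K, so ΔT = 44.44 K.
The reversible limit is COP_HP = T_H/ΔT = 7.458, so W_min = Q_H/COP = Q_H·ΔT/T_H.
W_min = 125000 × 44.44/331.48 = 16760 kJ.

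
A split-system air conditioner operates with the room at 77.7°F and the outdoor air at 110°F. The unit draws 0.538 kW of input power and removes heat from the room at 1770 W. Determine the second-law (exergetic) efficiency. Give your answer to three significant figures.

Converting, Q̇_C = 1770 W = 1.770 kW, so COP_actual = Q̇_C/Ẇ = 1.770/0.5380 = 3.290.
In absolute terms T_C = 298.54 K and T_H = 316.48 K, so ΔT = 17.94 K.
COP_Carnot = T_C/ΔT = 298.54/17.94 = 16.64.
η_II = COP_actual/COP_Carnot = 3.290/16.64 = 0.1978.

0.198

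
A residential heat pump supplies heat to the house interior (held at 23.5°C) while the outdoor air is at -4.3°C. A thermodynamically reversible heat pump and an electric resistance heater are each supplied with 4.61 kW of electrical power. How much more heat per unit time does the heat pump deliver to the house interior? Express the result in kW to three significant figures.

44.6 kW

In absolute terms T_C = 268.85 K and T_H = 296.65 K, so ΔT = 27.80 K.
COP_Carnot = T_H/ΔT = 296.65/27.80 = 10.67.
The heat pump delivers Q̇_H = COP × Ẇ = 49.19 kW; the resistance heater delivers Ẇ = 4.610 kW.
Extra = (COP − 1)·Ẇ = 44.58 kW.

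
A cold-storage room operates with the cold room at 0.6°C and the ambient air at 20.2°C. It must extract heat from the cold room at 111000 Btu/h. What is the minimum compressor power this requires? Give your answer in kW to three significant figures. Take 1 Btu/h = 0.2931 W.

In absolute terms T_C = 273.75 K and T_H = 293.35 K, so ΔT = 19.60 K.
COP_Carnot = T_C/ΔT = 273.75/19.60 = 13.97.
Ẇ_min = Q̇/COP_Carnot = 111000/13.97 = 7947 Btu/h = 2.329 kW.

2.33 kW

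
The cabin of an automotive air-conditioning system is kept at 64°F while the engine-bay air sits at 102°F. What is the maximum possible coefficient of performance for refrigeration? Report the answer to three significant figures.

13.8

In absolute terms T_C = 290.93 K and T_H = 312.04 K, so ΔT = 21.11 K.
For a reversible cycle, COP_Carnot = T_C/ΔT = 290.93/21.11 = 13.78.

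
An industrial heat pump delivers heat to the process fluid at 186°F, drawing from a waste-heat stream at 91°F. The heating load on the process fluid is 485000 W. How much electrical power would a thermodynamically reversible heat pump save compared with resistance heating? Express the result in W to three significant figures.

In absolute terms T_C = 305.93 K and T_H = 358.71 K, so ΔT = 52.78 K.
COP_Carnot = T_H/ΔT = 358.71/52.78 = 6.797.
Resistance heating needs Ẇ_res = Q̇_H = 485000 W; the reversible heat pump needs only Ẇ_hp = Q̇_H/COP = 71360 W.
Saving = 485000 − 71360 = 413600 W.

414000 W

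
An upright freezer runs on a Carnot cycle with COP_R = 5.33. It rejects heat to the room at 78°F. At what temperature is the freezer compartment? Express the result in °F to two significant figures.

-6.9 °F

For a Carnot refrigerator COP_R = T_C/(T_H − T_C), so T_C = COP·T_H/(1 + COP).
With T_H = 298.71 K, T_C = 5.33 × 298.71/6.330 = 251.52 K.
Converting, 251.52 K = -6.94°F.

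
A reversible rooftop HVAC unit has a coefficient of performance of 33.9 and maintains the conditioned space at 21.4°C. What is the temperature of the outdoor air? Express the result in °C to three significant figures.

30.1 °C

COP_R = T_C/(T_H − T_C) gives T_H − T_C = T_C/COP.
With T_C = 294.55 K, T_H = 294.55 × (1 + 1/33.9) = 303.24 K.
Converting, 303.24 K = 30.09°C.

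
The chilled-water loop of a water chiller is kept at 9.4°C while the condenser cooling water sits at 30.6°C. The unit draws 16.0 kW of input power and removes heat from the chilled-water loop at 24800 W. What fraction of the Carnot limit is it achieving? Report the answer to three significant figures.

0.116

Converting, Q̇_C = 24800 W = 24.80 kW, so COP_actual = Q̇_C/Ẇ = 24.80/16.00 = 1.550.
In absolute terms T_C = 282.55 K and T_H = 303.75 K, so ΔT = 21.20 K.
COP_Carnot = T_C/ΔT = 282.55/21.20 = 13.33.
η_II = COP_actual/COP_Carnot = 1.550/13.33 = 0.1163.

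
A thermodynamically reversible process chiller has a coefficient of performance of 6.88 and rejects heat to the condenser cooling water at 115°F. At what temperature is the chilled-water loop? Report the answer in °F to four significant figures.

42.07 °F

For a Carnot refrigerator COP_R = T_C/(T_H − T_C), so T_C = COP·T_H/(1 + COP).
With T_H = 319.26 K, T_C = 6.88 × 319.26/7.880 = 278.75 K.
Converting, 278.75 K = 42.07°F.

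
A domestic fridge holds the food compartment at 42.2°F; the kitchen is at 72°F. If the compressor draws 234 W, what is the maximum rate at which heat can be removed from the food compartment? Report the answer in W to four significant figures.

In absolute terms T_C = 278.82 K and T_H = 295.37 K, so ΔT = 16.56 K.
COP_Carnot = T_C/ΔT = 278.82/16.56 = 16.84.
Q̇_max = COP_Carnot × Ẇ = 16.84 × 234.0 W = 3941 W.

3941 W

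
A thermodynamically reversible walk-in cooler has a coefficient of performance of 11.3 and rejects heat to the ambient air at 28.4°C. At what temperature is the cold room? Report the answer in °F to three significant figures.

For a Carnot refrigerator COP_R = T_C/(T_H − T_C), so T_C = COP·T_H/(1 + COP).
With T_H = 301.55 K, T_C = 11.3 × 301.55/12.30 = 277.03 K.
Converting, 277.03 K = 38.99°F.

39.0 °F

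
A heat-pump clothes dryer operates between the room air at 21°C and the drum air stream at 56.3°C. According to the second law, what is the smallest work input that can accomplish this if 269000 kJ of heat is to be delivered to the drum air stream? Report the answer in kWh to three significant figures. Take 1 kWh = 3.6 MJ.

8.01 kWh

In absolute terms T_C = 294.15 K and T_H = 329.45 K, so ΔT = 35.30 K.
The reversible limit is COP_HP = T_H/ΔT = 9.333, so W_min = Q_H/COP = Q_H·ΔT/T_H.
W_min = 269000 × 35.30/329.45 = 28820 kJ = 8.006 kWh.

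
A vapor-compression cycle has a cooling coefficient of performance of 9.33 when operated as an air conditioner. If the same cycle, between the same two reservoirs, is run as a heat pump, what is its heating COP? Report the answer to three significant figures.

10.3

The first law on one cycle gives Q_H = Q_C + W, so Q_H/W = Q_C/W + 1.
COP_HP = COP_R + 1 = 9.33 + 1 = 10.33.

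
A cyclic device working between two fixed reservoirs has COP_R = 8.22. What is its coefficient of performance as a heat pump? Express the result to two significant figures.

9.2

The first law on one cycle gives Q_H = Q_C + W, so Q_H/W = Q_C/W + 1.
COP_HP = COP_R + 1 = 8.22 + 1 = 9.22.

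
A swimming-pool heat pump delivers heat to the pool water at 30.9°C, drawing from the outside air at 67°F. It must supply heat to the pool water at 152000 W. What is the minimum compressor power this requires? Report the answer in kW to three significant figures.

5.73 kW

In absolute terms T_C = 292.59 K and T_H = 304.05 K, so ΔT = 11.46 K.
COP_Carnot = T_H/ΔT = 304.05/11.46 = 26.54.
Ẇ_min = Q̇/COP_Carnot = 152000/26.54 = 5727 W = 5.727 kW.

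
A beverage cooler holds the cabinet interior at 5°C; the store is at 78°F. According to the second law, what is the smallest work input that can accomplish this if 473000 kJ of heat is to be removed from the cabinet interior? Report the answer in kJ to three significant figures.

In absolute terms T_C = 278.15 K and T_H = 298.71 K, so ΔT = 20.56 K.
The reversible limit is COP_R = T_C/ΔT = 13.53, so W_min = Q_C/COP = Q_C·ΔT/T_C.
W_min = 473000 × 20.56/278.15 = 34960 kJ.

35000 kJ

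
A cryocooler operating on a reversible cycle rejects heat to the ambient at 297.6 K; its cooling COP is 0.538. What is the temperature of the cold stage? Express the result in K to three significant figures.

104 K

For a Carnot refrigerator COP_R = T_C/(T_H − T_C), so T_C = COP·T_H/(1 + COP).
With T_H = 297.60 K, T_C = 0.538 × 297.60/1.538 = 104.10 K.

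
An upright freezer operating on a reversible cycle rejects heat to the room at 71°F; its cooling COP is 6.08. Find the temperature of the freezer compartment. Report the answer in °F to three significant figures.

-3.95 °F

For a Carnot refrigerator COP_R = T_C/(T_H − T_C), so T_C = COP·T_H/(1 + COP).
With T_H = 294.82 K, T_C = 6.08 × 294.82/7.080 = 253.18 K.
Converting, 253.18 K = -3.95°F.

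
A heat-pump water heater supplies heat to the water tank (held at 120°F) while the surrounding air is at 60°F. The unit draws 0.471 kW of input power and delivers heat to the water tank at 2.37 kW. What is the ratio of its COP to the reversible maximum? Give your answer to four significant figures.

COP_actual = Q̇_H/Ẇ = 2.370/0.4710 = 5.032.
In absolute terms T_C = 288.71 K and T_H = 322.04 K, so ΔT = 33.33 K.
COP_Carnot = T_H/ΔT = 322.04/33.33 = 9.661.
η_II = COP_actual/COP_Carnot = 5.032/9.661 = 0.5208.

0.5208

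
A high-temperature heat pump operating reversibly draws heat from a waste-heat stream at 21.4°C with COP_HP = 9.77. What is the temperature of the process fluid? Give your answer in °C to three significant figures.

55.0 °C

COP_HP = T_H/(T_H − T_C) rearranges to T_H = COP·T_C/(COP − 1).
With T_C = 294.55 K, T_H = 9.77 × 294.55/8.770 = 328.14 K.
Converting, 328.14 K = 54.99°C.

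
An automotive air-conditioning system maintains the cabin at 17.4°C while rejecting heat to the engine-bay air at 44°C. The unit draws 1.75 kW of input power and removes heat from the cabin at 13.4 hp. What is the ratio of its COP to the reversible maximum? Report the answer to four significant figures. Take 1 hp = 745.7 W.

Converting, Q̇_C = 13.40 hp = 9.992 kW, so COP_actual = Q̇_C/Ẇ = 9.992/1.750 = 5.710.
In absolute terms T_C = 290.55 K and T_H = 317.15 K, so ΔT = 26.60 K.
COP_Carnot = T_C/ΔT = 290.55/26.60 = 10.92.
η_II = COP_actual/COP_Carnot = 5.710/10.92 = 0.5227.

0.5227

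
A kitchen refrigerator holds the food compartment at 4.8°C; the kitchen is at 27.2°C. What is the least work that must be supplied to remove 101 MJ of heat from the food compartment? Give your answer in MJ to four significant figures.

In absolute terms T_C = 277.95 K and T_H = 300.35 K, so ΔT = 22.40 K.
The reversible limit is COP_R = T_C/ΔT = 12.41, so W_min = Q_C/COP = Q_C·ΔT/T_C.
W_min = 101.0 × 22.40/277.95 = 8.140 MJ.

8.140 MJ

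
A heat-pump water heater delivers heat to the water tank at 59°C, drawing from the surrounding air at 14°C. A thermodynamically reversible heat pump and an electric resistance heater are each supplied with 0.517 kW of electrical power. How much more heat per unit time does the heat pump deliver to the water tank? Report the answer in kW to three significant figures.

In absolute terms T_C = 287.15 K and T_H = 332.15 K, so ΔT = 45.00 K.
COP_Carnot = T_H/ΔT = 332.15/45.00 = 7.381.
The heat pump delivers Q̇_H = COP × Ẇ = 3.816 kW; the resistance heater delivers Ẇ = 0.5170 kW.
Extra = (COP − 1)·Ẇ = 3.299 kW.

3.30 kW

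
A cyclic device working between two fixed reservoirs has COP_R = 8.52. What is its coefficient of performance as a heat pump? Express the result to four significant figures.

The first law on one cycle gives Q_H = Q_C + W, so Q_H/W = Q_C/W + 1.
COP_HP = COP_R + 1 = 8.52 + 1 = 9.52.

9.520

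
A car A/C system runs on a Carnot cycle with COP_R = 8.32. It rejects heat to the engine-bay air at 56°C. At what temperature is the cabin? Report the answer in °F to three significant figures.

For a Carnot refrigerator COP_R = T_C/(T_H − T_C), so T_C = COP·T_H/(1 + COP).
With T_H = 329.15 K, T_C = 8.32 × 329.15/9.320 = 293.83 K.
Converting, 293.83 K = 69.23°F.

69.2 °F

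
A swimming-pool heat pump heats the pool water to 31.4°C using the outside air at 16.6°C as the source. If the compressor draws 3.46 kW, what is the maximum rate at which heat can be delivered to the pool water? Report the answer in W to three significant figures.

In absolute terms T_C = 289.75 K and T_H = 304.55 K, so ΔT = 14.80 K.
COP_Carnot = T_H/ΔT = 304.55/14.80 = 20.58.
Q̇_max = COP_Carnot × Ẇ = 20.58 × 3.460 kW = 71.20 kW = 71200 W.

71200 W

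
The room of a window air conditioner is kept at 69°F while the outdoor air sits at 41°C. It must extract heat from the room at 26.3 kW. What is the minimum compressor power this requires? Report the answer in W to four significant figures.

1831 W

In absolute terms T_C = 293.71 K and T_H = 314.15 K, so ΔT = 20.44 K.
COP_Carnot = T_C/ΔT = 293.71/20.44 = 14.37.
Ẇ_min = Q̇/COP_Carnot = 26.30/14.37 = 1.831 kW = 1831 W.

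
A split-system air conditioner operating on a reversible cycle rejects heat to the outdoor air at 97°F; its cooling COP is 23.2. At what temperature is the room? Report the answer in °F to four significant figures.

74.00 °F

For a Carnot refrigerator COP_R = T_C/(T_H − T_C), so T_C = COP·T_H/(1 + COP).
With T_H = 309.26 K, T_C = 23.2 × 309.26/24.20 = 296.48 K.
Converting, 296.48 K = 74.00°F.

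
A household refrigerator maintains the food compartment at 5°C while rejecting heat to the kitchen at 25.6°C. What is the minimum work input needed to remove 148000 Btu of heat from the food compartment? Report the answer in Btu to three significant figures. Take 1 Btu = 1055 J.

In absolute terms T_C = 278.15 K and T_H = 298.75 K, so ΔT = 20.60 K.
The reversible limit is COP_R = T_C/ΔT = 13.50, so W_min = Q_C/COP = Q_C·ΔT/T_C.
W_min = 148000 × 20.60/278.15 = 10960 Btu.

11000 Btu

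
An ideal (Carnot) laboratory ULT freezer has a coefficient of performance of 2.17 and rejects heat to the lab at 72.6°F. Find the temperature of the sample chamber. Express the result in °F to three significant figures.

For a Carnot refrigerator COP_R = T_C/(T_H − T_C), so T_C = COP·T_H/(1 + COP).
With T_H = 295.71 K, T_C = 2.17 × 295.71/3.170 = 202.42 K.
Converting, 202.42 K = -95.31°F.

-95.3 °F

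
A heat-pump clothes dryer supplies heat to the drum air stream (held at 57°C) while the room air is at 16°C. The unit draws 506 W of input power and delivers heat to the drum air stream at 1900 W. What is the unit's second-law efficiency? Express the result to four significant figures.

COP_actual = Q̇_H/Ẇ = 1900/506.0 = 3.755.
In absolute terms T_C = 289.15 K and T_H = 330.15 K, so ΔT = 41.00 K.
COP_Carnot = T_H/ΔT = 330.15/41.00 = 8.052.
η_II = COP_actual/COP_Carnot = 3.755/8.052 = 0.4663.

0.4663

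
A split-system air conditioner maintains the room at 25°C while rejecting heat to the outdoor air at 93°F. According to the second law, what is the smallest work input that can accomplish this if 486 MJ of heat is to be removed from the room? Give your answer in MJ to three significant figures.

14.5 MJ

In absolute terms T_C = 298.15 K and T_H = 307.04 K, so ΔT = 8.889 K.
The reversible limit is COP_R = T_C/ΔT = 33.54, so W_min = Q_C/COP = Q_C·ΔT/T_C.
W_min = 486.0 × 8.889/298.15 = 14.49 MJ.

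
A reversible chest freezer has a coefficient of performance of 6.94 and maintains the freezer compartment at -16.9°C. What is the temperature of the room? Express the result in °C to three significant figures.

20.0 °C

COP_R = T_C/(T_H − T_C) gives T_H − T_C = T_C/COP.
With T_C = 256.25 K, T_H = 256.25 × (1 + 1/6.94) = 293.17 K.
Converting, 293.17 K = 20.02°C.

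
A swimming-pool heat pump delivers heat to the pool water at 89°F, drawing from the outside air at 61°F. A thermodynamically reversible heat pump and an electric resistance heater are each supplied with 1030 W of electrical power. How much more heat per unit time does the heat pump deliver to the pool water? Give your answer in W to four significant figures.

19150 W

In absolute terms T_C = 289.26 K and T_H = 304.82 K, so ΔT = 15.56 K.
COP_Carnot = T_H/ΔT = 304.82/15.56 = 19.60.
The heat pump delivers Q̇_H = COP × Ẇ = 20180 W; the resistance heater delivers Ẇ = 1030 W.
Extra = (COP − 1)·Ẇ = 19150 W.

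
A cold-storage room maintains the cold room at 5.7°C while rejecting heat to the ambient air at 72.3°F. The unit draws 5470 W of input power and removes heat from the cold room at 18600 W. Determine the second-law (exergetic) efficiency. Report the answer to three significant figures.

COP_actual = Q̇_C/Ẇ = 18600/5470 = 3.400.
In absolute terms T_C = 278.85 K and T_H = 295.54 K, so ΔT = 16.69 K.
COP_Carnot = T_C/ΔT = 278.85/16.69 = 16.71.
η_II = COP_actual/COP_Carnot = 3.400/16.71 = 0.2035.

0.204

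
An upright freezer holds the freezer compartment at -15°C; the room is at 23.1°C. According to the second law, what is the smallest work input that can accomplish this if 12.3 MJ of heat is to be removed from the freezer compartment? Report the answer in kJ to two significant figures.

In absolute terms T_C = 258.15 K and T_H = 296.25 K, so ΔT = 38.10 K.
The reversible limit is COP_R = T_C/ΔT = 6.776, so W_min = Q_C/COP = Q_C·ΔT/T_C.
W_min = 12.30 × 38.10/258.15 = 1.815 MJ = 1815 kJ.

1800 kJ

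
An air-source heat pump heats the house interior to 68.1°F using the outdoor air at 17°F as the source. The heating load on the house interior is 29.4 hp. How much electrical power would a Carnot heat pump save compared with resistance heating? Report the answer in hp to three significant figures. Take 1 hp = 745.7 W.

In absolute terms T_C = 264.82 K and T_H = 293.21 K, so ΔT = 28.39 K.
COP_Carnot = T_H/ΔT = 293.21/28.39 = 10.33.
Resistance heating needs Ẇ_res = Q̇_H = 29.40 hp; the reversible heat pump needs only Ẇ_hp = Q̇_H/COP = 2.847 hp.
Saving = 29.40 − 2.847 = 26.55 hp.

26.6 hp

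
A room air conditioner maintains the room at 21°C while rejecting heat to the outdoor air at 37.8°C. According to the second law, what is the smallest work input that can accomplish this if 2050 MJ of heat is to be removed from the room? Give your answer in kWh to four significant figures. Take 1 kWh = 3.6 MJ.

32.52 kWh

In absolute terms T_C = 294.15 K and T_H = 310.95 K, so ΔT = 16.80 K.
The reversible limit is COP_R = T_C/ΔT = 17.51, so W_min = Q_C/COP = Q_C·ΔT/T_C.
W_min = 2050 × 16.80/294.15 = 117.1 MJ = 32.52 kWh.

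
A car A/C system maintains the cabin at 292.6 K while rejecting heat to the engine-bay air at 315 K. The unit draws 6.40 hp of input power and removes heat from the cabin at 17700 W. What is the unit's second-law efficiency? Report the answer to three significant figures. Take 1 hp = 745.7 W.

Converting, Q̇_C = 17700 W = 23.74 hp, so COP_actual = Q̇_C/Ẇ = 23.74/6.400 = 3.709.
The reservoir spacing is ΔT = 315 − 292.6 = 22.40 K.
COP_Carnot = T_C/ΔT = 292.60/22.40 = 13.06.
η_II = COP_actual/COP_Carnot = 3.709/13.06 = 0.2839.

0.284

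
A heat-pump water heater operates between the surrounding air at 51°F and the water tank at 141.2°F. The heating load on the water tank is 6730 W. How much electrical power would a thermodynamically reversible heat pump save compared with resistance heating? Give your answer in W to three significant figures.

In absolute terms T_C = 283.71 K and T_H = 333.82 K, so ΔT = 50.11 K.
COP_Carnot = T_H/ΔT = 333.82/50.11 = 6.662.
Resistance heating needs Ẇ_res = Q̇_H = 6730 W; the reversible heat pump needs only Ẇ_hp = Q̇_H/COP = 1010 W.
Saving = 6730 − 1010 = 5720 W.

5720 W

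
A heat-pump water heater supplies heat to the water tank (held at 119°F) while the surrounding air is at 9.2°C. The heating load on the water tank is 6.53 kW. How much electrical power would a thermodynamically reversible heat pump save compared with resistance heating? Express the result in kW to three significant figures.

5.74 kW

In absolute terms T_C = 282.35 K and T_H = 321.48 K, so ΔT = 39.13 K.
COP_Carnot = T_H/ΔT = 321.48/39.13 = 8.215.
Resistance heating needs Ẇ_res = Q̇_H = 6.530 kW; the reversible heat pump needs only Ẇ_hp = Q̇_H/COP = 0.7949 kW.
Saving = 6.530 − 0.7949 = 5.735 kW.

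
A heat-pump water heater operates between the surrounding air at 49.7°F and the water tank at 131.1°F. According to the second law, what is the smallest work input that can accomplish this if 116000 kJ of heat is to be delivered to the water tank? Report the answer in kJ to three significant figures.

16000 kJ

In absolute terms T_C = 282.98 K and T_H = 328.21 K, so ΔT = 45.22 K.
The reversible limit is COP_HP = T_H/ΔT = 7.258, so W_min = Q_H/COP = Q_H·ΔT/T_H.
W_min = 116000 × 45.22/328.21 = 15980 kJ.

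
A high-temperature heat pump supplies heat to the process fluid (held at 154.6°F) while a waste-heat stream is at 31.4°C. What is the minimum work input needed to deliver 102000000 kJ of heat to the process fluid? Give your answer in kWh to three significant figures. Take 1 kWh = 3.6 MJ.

3050 kWh

In absolute terms T_C = 304.55 K and T_H = 341.26 K, so ΔT = 36.71 K.
The reversible limit is COP_HP = T_H/ΔT = 9.296, so W_min = Q_H/COP = Q_H·ΔT/T_H.
W_min = 102000000 × 36.71/341.26 = 10970000 kJ = 3048 kWh.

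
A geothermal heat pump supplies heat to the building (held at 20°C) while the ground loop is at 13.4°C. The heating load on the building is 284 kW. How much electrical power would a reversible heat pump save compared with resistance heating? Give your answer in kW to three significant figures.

In absolute terms T_C = 286.55 K and T_H = 293.15 K, so ΔT = 6.600 K.
COP_Carnot = T_H/ΔT = 293.15/6.600 = 44.42.
Resistance heating needs Ẇ_res = Q̇_H = 284.0 kW; the reversible heat pump needs only Ẇ_hp = Q̇_H/COP = 6.394 kW.
Saving = 284.0 − 6.394 = 277.6 kW.

278 kW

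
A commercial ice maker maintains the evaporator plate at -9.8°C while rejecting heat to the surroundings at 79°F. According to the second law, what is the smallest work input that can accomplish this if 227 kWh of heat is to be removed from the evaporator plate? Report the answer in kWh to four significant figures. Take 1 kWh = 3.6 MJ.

30.95 kWh

In absolute terms T_C = 263.35 K and T_H = 299.26 K, so ΔT = 35.91 K.
The reversible limit is COP_R = T_C/ΔT = 7.333, so W_min = Q_C/COP = Q_C·ΔT/T_C.
W_min = 227.0 × 35.91/263.35 = 30.95 kWh.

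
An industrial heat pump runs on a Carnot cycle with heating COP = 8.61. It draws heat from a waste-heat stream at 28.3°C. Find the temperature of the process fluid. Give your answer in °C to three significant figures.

COP_HP = T_H/(T_H − T_C) rearranges to T_H = COP·T_C/(COP − 1).
With T_C = 301.45 K, T_H = 8.61 × 301.45/7.610 = 341.06 K.
Converting, 341.06 K = 67.91°C.

67.9 °C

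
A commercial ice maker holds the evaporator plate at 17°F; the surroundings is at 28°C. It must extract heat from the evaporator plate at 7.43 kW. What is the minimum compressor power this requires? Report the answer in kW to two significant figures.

In absolute terms T_C = 264.82 K and T_H = 301.15 K, so ΔT = 36.33 K.
COP_Carnot = T_C/ΔT = 264.82/36.33 = 7.289.
Ẇ_min = Q̇/COP_Carnot = 7.430/7.289 = 1.019 kW.

1.0 kW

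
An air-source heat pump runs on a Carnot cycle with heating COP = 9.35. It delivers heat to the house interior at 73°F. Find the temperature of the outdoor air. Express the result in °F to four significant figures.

16.03 °F

COP_HP = T_H/(T_H − T_C) gives T_H − T_C = T_H/COP.
With T_H = 295.93 K, T_C = 295.93 × (1 − 1/9.35) = 264.28 K.
Converting, 264.28 K = 16.03°F.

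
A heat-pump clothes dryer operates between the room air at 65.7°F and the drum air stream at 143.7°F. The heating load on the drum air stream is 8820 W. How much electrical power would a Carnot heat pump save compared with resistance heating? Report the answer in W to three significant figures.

In absolute terms T_C = 291.87 K and T_H = 335.21 K, so ΔT = 43.33 K.
COP_Carnot = T_H/ΔT = 335.21/43.33 = 7.736.
Resistance heating needs Ẇ_res = Q̇_H = 8820 W; the reversible heat pump needs only Ẇ_hp = Q̇_H/COP = 1140 W.
Saving = 8820 − 1140 = 7680 W.

7680 W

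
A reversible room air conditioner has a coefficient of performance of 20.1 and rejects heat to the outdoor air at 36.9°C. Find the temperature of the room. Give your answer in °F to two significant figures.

For a Carnot refrigerator COP_R = T_C/(T_H − T_C), so T_C = COP·T_H/(1 + COP).
With T_H = 310.05 K, T_C = 20.1 × 310.05/21.10 = 295.36 K.
Converting, 295.36 K = 71.97°F.

72 °F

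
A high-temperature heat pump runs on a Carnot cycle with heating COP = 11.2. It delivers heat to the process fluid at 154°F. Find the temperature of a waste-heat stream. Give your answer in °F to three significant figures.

COP_HP = T_H/(T_H − T_C) gives T_H − T_C = T_H/COP.
With T_H = 340.93 K, T_C = 340.93 × (1 − 1/11.2) = 310.49 K.
Converting, 310.49 K = 99.21°F.

99.2 °F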